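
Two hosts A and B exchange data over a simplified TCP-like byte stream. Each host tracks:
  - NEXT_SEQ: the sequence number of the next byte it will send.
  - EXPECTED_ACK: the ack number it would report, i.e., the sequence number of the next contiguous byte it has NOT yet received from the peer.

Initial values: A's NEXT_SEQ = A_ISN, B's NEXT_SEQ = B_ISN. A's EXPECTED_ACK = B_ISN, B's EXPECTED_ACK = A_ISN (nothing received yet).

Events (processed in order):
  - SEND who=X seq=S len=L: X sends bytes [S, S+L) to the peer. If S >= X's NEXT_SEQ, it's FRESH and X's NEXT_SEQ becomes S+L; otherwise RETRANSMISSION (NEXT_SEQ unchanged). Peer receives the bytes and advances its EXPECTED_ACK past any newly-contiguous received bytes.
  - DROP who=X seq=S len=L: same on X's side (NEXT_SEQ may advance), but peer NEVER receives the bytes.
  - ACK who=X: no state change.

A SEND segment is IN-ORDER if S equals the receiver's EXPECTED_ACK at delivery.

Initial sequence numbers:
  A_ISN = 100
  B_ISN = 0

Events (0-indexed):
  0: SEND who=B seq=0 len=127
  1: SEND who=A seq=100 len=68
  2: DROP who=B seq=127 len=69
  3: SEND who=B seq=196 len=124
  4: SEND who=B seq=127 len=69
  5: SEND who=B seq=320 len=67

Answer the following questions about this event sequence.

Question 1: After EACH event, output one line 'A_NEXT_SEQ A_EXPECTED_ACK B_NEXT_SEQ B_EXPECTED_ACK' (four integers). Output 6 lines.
100 127 127 100
168 127 127 168
168 127 196 168
168 127 320 168
168 320 320 168
168 387 387 168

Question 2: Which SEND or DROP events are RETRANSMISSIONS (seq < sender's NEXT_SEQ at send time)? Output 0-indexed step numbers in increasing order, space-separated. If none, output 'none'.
Step 0: SEND seq=0 -> fresh
Step 1: SEND seq=100 -> fresh
Step 2: DROP seq=127 -> fresh
Step 3: SEND seq=196 -> fresh
Step 4: SEND seq=127 -> retransmit
Step 5: SEND seq=320 -> fresh

Answer: 4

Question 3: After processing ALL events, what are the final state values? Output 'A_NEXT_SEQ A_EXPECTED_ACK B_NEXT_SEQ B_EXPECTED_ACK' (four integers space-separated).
Answer: 168 387 387 168

Derivation:
After event 0: A_seq=100 A_ack=127 B_seq=127 B_ack=100
After event 1: A_seq=168 A_ack=127 B_seq=127 B_ack=168
After event 2: A_seq=168 A_ack=127 B_seq=196 B_ack=168
After event 3: A_seq=168 A_ack=127 B_seq=320 B_ack=168
After event 4: A_seq=168 A_ack=320 B_seq=320 B_ack=168
After event 5: A_seq=168 A_ack=387 B_seq=387 B_ack=168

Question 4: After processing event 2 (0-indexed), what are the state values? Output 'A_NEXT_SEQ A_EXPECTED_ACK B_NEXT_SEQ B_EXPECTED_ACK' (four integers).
After event 0: A_seq=100 A_ack=127 B_seq=127 B_ack=100
After event 1: A_seq=168 A_ack=127 B_seq=127 B_ack=168
After event 2: A_seq=168 A_ack=127 B_seq=196 B_ack=168

168 127 196 168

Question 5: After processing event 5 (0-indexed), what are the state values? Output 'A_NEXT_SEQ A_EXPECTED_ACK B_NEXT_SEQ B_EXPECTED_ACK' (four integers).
After event 0: A_seq=100 A_ack=127 B_seq=127 B_ack=100
After event 1: A_seq=168 A_ack=127 B_seq=127 B_ack=168
After event 2: A_seq=168 A_ack=127 B_seq=196 B_ack=168
After event 3: A_seq=168 A_ack=127 B_seq=320 B_ack=168
After event 4: A_seq=168 A_ack=320 B_seq=320 B_ack=168
After event 5: A_seq=168 A_ack=387 B_seq=387 B_ack=168

168 387 387 168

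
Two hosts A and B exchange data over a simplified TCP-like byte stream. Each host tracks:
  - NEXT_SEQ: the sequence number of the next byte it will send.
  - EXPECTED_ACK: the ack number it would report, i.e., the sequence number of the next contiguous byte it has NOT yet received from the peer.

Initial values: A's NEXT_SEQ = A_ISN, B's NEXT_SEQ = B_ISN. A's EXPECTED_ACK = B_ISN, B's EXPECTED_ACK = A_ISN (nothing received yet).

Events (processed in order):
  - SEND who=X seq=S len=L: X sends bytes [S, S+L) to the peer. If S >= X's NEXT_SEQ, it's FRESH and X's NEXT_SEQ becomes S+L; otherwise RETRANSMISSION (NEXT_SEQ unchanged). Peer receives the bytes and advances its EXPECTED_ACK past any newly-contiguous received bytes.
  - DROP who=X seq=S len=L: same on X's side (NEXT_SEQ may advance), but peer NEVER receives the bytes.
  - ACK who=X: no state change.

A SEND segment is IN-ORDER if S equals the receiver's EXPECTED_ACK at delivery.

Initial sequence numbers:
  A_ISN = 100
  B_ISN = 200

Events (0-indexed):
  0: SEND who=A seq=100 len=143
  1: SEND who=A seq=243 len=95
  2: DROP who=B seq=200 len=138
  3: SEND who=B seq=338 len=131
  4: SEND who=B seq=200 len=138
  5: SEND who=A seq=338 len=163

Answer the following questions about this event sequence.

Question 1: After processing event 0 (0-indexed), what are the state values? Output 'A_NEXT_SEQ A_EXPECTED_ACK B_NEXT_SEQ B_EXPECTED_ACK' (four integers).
After event 0: A_seq=243 A_ack=200 B_seq=200 B_ack=243

243 200 200 243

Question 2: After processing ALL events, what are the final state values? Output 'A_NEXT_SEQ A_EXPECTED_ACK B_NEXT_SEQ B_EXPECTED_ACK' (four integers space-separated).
Answer: 501 469 469 501

Derivation:
After event 0: A_seq=243 A_ack=200 B_seq=200 B_ack=243
After event 1: A_seq=338 A_ack=200 B_seq=200 B_ack=338
After event 2: A_seq=338 A_ack=200 B_seq=338 B_ack=338
After event 3: A_seq=338 A_ack=200 B_seq=469 B_ack=338
After event 4: A_seq=338 A_ack=469 B_seq=469 B_ack=338
After event 5: A_seq=501 A_ack=469 B_seq=469 B_ack=501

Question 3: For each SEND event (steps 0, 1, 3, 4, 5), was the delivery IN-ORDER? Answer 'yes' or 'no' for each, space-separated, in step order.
Answer: yes yes no yes yes

Derivation:
Step 0: SEND seq=100 -> in-order
Step 1: SEND seq=243 -> in-order
Step 3: SEND seq=338 -> out-of-order
Step 4: SEND seq=200 -> in-order
Step 5: SEND seq=338 -> in-order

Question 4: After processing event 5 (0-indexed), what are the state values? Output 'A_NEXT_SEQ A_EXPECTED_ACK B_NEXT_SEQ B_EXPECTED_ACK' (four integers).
After event 0: A_seq=243 A_ack=200 B_seq=200 B_ack=243
After event 1: A_seq=338 A_ack=200 B_seq=200 B_ack=338
After event 2: A_seq=338 A_ack=200 B_seq=338 B_ack=338
After event 3: A_seq=338 A_ack=200 B_seq=469 B_ack=338
After event 4: A_seq=338 A_ack=469 B_seq=469 B_ack=338
After event 5: A_seq=501 A_ack=469 B_seq=469 B_ack=501

501 469 469 501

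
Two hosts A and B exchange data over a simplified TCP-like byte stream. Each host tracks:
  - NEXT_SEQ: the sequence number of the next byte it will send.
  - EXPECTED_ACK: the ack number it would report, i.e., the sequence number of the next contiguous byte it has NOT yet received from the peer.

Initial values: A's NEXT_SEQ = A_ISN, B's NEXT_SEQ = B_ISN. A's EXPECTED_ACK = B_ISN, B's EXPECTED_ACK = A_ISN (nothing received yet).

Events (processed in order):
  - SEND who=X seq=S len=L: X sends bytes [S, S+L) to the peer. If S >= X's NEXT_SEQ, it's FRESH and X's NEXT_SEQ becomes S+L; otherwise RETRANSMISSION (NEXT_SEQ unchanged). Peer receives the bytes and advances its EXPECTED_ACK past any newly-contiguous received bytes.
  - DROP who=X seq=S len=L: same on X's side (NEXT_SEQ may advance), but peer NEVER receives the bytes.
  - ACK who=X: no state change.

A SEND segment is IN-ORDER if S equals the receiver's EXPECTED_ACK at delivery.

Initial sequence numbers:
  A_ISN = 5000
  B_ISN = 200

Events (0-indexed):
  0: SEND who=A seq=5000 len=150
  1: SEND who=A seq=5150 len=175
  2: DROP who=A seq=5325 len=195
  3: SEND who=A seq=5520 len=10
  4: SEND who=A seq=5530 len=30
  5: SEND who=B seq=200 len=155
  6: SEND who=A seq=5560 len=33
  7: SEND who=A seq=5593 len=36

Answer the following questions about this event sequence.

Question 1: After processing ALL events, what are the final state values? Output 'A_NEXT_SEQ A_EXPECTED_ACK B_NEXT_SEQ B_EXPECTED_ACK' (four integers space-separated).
After event 0: A_seq=5150 A_ack=200 B_seq=200 B_ack=5150
After event 1: A_seq=5325 A_ack=200 B_seq=200 B_ack=5325
After event 2: A_seq=5520 A_ack=200 B_seq=200 B_ack=5325
After event 3: A_seq=5530 A_ack=200 B_seq=200 B_ack=5325
After event 4: A_seq=5560 A_ack=200 B_seq=200 B_ack=5325
After event 5: A_seq=5560 A_ack=355 B_seq=355 B_ack=5325
After event 6: A_seq=5593 A_ack=355 B_seq=355 B_ack=5325
After event 7: A_seq=5629 A_ack=355 B_seq=355 B_ack=5325

Answer: 5629 355 355 5325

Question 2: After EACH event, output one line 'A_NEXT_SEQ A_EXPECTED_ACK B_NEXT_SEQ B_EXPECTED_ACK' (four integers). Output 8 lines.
5150 200 200 5150
5325 200 200 5325
5520 200 200 5325
5530 200 200 5325
5560 200 200 5325
5560 355 355 5325
5593 355 355 5325
5629 355 355 5325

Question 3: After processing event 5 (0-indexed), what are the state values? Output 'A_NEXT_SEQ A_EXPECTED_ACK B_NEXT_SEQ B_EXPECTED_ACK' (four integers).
After event 0: A_seq=5150 A_ack=200 B_seq=200 B_ack=5150
After event 1: A_seq=5325 A_ack=200 B_seq=200 B_ack=5325
After event 2: A_seq=5520 A_ack=200 B_seq=200 B_ack=5325
After event 3: A_seq=5530 A_ack=200 B_seq=200 B_ack=5325
After event 4: A_seq=5560 A_ack=200 B_seq=200 B_ack=5325
After event 5: A_seq=5560 A_ack=355 B_seq=355 B_ack=5325

5560 355 355 5325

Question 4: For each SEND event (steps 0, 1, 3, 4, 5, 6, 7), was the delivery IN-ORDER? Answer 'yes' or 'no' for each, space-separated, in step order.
Step 0: SEND seq=5000 -> in-order
Step 1: SEND seq=5150 -> in-order
Step 3: SEND seq=5520 -> out-of-order
Step 4: SEND seq=5530 -> out-of-order
Step 5: SEND seq=200 -> in-order
Step 6: SEND seq=5560 -> out-of-order
Step 7: SEND seq=5593 -> out-of-order

Answer: yes yes no no yes no no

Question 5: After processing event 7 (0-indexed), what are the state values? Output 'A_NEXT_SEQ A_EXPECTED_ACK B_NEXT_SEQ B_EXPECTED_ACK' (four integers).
After event 0: A_seq=5150 A_ack=200 B_seq=200 B_ack=5150
After event 1: A_seq=5325 A_ack=200 B_seq=200 B_ack=5325
After event 2: A_seq=5520 A_ack=200 B_seq=200 B_ack=5325
After event 3: A_seq=5530 A_ack=200 B_seq=200 B_ack=5325
After event 4: A_seq=5560 A_ack=200 B_seq=200 B_ack=5325
After event 5: A_seq=5560 A_ack=355 B_seq=355 B_ack=5325
After event 6: A_seq=5593 A_ack=355 B_seq=355 B_ack=5325
After event 7: A_seq=5629 A_ack=355 B_seq=355 B_ack=5325

5629 355 355 5325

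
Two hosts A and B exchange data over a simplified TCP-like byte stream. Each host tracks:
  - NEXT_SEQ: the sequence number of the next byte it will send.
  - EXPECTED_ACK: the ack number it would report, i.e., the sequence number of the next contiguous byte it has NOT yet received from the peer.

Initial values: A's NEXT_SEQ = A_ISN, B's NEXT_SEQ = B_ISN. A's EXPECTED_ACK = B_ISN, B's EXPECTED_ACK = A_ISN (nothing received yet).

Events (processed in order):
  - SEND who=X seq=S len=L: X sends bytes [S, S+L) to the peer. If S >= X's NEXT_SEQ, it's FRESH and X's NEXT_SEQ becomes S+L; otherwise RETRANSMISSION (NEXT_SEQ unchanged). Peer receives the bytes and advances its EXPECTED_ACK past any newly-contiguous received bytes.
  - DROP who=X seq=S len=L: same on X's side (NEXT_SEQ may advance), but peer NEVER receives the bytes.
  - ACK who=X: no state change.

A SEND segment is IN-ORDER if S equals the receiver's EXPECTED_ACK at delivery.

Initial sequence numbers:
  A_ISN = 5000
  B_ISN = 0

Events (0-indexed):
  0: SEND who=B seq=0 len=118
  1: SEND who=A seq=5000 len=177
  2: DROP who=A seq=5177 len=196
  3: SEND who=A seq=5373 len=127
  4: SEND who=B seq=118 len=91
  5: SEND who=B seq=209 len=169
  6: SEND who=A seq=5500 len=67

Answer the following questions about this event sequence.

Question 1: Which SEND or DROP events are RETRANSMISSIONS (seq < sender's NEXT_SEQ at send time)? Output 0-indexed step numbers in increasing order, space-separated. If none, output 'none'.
Answer: none

Derivation:
Step 0: SEND seq=0 -> fresh
Step 1: SEND seq=5000 -> fresh
Step 2: DROP seq=5177 -> fresh
Step 3: SEND seq=5373 -> fresh
Step 4: SEND seq=118 -> fresh
Step 5: SEND seq=209 -> fresh
Step 6: SEND seq=5500 -> fresh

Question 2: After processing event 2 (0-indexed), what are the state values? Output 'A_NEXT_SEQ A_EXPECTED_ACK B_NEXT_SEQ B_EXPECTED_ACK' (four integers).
After event 0: A_seq=5000 A_ack=118 B_seq=118 B_ack=5000
After event 1: A_seq=5177 A_ack=118 B_seq=118 B_ack=5177
After event 2: A_seq=5373 A_ack=118 B_seq=118 B_ack=5177

5373 118 118 5177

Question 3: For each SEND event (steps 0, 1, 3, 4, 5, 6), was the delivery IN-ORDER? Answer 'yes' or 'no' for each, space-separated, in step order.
Step 0: SEND seq=0 -> in-order
Step 1: SEND seq=5000 -> in-order
Step 3: SEND seq=5373 -> out-of-order
Step 4: SEND seq=118 -> in-order
Step 5: SEND seq=209 -> in-order
Step 6: SEND seq=5500 -> out-of-order

Answer: yes yes no yes yes no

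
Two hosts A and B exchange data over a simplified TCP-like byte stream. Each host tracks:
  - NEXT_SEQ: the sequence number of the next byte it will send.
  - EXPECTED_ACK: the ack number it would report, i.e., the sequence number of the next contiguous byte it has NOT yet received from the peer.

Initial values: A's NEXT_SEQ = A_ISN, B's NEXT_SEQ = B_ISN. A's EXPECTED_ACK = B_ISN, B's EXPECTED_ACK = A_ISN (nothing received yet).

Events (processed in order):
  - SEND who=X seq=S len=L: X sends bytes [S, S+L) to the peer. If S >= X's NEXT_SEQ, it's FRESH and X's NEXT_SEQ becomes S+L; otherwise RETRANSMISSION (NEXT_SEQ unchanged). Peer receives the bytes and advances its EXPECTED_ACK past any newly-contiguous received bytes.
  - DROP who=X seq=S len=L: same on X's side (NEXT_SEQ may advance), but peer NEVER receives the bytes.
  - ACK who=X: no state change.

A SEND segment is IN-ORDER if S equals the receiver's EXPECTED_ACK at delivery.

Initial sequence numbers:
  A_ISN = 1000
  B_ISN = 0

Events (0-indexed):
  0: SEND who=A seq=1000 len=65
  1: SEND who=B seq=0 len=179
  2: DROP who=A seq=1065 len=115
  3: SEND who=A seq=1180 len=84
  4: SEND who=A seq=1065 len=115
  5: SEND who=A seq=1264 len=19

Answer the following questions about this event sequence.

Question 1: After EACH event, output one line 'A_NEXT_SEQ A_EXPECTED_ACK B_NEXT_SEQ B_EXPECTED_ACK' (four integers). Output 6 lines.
1065 0 0 1065
1065 179 179 1065
1180 179 179 1065
1264 179 179 1065
1264 179 179 1264
1283 179 179 1283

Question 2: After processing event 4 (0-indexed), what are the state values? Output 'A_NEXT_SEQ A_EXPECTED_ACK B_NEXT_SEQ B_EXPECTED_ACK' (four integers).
After event 0: A_seq=1065 A_ack=0 B_seq=0 B_ack=1065
After event 1: A_seq=1065 A_ack=179 B_seq=179 B_ack=1065
After event 2: A_seq=1180 A_ack=179 B_seq=179 B_ack=1065
After event 3: A_seq=1264 A_ack=179 B_seq=179 B_ack=1065
After event 4: A_seq=1264 A_ack=179 B_seq=179 B_ack=1264

1264 179 179 1264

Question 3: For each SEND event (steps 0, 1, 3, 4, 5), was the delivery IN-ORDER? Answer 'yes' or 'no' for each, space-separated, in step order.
Answer: yes yes no yes yes

Derivation:
Step 0: SEND seq=1000 -> in-order
Step 1: SEND seq=0 -> in-order
Step 3: SEND seq=1180 -> out-of-order
Step 4: SEND seq=1065 -> in-order
Step 5: SEND seq=1264 -> in-order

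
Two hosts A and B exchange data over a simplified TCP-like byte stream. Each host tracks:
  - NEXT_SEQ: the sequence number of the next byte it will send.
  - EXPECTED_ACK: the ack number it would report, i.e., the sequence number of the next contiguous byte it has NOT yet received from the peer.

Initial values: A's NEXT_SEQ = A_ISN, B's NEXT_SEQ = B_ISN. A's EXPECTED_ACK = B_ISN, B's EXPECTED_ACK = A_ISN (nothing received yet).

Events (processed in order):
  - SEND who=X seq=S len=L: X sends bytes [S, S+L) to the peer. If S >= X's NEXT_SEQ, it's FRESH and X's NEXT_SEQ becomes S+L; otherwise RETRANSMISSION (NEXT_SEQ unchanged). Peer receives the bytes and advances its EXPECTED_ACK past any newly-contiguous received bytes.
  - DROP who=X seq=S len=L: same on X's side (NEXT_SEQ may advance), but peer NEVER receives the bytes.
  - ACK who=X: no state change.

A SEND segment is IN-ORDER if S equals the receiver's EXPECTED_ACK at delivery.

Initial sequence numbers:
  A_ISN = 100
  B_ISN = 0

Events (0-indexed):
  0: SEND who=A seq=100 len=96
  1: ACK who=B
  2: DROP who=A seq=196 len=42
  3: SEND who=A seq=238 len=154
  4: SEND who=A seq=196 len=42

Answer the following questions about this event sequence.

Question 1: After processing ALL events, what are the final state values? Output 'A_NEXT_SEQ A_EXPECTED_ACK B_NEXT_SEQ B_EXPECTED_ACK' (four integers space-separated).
After event 0: A_seq=196 A_ack=0 B_seq=0 B_ack=196
After event 1: A_seq=196 A_ack=0 B_seq=0 B_ack=196
After event 2: A_seq=238 A_ack=0 B_seq=0 B_ack=196
After event 3: A_seq=392 A_ack=0 B_seq=0 B_ack=196
After event 4: A_seq=392 A_ack=0 B_seq=0 B_ack=392

Answer: 392 0 0 392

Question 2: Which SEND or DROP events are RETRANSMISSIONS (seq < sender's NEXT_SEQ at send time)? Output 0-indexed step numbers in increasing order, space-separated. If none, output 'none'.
Step 0: SEND seq=100 -> fresh
Step 2: DROP seq=196 -> fresh
Step 3: SEND seq=238 -> fresh
Step 4: SEND seq=196 -> retransmit

Answer: 4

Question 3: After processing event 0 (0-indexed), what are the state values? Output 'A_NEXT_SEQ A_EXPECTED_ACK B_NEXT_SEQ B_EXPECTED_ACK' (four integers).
After event 0: A_seq=196 A_ack=0 B_seq=0 B_ack=196

196 0 0 196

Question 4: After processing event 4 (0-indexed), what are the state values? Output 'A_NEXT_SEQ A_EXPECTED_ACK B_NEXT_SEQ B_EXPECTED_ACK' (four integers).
After event 0: A_seq=196 A_ack=0 B_seq=0 B_ack=196
After event 1: A_seq=196 A_ack=0 B_seq=0 B_ack=196
After event 2: A_seq=238 A_ack=0 B_seq=0 B_ack=196
After event 3: A_seq=392 A_ack=0 B_seq=0 B_ack=196
After event 4: A_seq=392 A_ack=0 B_seq=0 B_ack=392

392 0 0 392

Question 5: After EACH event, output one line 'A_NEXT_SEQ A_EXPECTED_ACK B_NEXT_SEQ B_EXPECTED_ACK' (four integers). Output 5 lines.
196 0 0 196
196 0 0 196
238 0 0 196
392 0 0 196
392 0 0 392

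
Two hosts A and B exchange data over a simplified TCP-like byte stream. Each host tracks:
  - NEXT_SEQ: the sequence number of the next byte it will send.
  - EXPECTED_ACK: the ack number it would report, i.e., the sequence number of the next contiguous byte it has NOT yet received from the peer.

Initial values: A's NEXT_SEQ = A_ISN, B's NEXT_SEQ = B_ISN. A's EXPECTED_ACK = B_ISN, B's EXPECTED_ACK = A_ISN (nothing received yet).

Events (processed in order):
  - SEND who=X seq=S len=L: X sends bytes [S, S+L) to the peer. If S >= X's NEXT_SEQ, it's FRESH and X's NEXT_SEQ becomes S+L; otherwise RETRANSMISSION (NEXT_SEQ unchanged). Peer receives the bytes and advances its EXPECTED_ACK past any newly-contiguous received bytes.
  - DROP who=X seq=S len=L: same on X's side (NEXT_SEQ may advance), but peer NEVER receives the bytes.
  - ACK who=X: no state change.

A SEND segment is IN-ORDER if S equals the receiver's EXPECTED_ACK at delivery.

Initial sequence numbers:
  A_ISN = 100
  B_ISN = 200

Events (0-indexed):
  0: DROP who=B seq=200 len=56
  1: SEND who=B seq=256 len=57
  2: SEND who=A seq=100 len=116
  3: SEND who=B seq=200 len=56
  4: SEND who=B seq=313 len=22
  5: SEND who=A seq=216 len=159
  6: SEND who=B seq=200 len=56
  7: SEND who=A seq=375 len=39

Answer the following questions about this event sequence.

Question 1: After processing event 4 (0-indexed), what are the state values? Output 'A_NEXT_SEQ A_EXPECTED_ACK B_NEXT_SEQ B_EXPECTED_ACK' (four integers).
After event 0: A_seq=100 A_ack=200 B_seq=256 B_ack=100
After event 1: A_seq=100 A_ack=200 B_seq=313 B_ack=100
After event 2: A_seq=216 A_ack=200 B_seq=313 B_ack=216
After event 3: A_seq=216 A_ack=313 B_seq=313 B_ack=216
After event 4: A_seq=216 A_ack=335 B_seq=335 B_ack=216

216 335 335 216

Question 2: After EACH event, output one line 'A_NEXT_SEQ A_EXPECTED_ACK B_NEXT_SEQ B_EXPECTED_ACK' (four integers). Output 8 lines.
100 200 256 100
100 200 313 100
216 200 313 216
216 313 313 216
216 335 335 216
375 335 335 375
375 335 335 375
414 335 335 414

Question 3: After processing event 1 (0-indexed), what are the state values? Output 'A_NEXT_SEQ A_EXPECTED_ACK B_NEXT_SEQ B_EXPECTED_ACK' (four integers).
After event 0: A_seq=100 A_ack=200 B_seq=256 B_ack=100
After event 1: A_seq=100 A_ack=200 B_seq=313 B_ack=100

100 200 313 100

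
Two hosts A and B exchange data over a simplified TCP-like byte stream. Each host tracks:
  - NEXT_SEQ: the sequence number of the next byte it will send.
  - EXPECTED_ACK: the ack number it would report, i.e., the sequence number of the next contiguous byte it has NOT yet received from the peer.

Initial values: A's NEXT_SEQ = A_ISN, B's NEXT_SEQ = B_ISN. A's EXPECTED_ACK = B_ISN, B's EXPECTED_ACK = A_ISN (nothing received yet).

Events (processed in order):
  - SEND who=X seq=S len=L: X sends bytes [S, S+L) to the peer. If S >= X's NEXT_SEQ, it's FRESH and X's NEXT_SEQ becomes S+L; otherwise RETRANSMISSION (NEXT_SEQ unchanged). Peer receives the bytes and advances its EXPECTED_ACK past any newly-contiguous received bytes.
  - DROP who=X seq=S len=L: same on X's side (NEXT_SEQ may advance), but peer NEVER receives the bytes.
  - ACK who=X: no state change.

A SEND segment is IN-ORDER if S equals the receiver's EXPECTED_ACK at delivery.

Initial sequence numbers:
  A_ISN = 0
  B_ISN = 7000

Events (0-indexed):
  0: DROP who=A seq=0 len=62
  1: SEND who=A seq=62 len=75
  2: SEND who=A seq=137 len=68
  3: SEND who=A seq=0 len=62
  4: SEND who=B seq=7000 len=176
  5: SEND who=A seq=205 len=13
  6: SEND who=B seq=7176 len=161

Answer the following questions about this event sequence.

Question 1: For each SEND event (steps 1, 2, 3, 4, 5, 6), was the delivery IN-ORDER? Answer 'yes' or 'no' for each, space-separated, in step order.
Answer: no no yes yes yes yes

Derivation:
Step 1: SEND seq=62 -> out-of-order
Step 2: SEND seq=137 -> out-of-order
Step 3: SEND seq=0 -> in-order
Step 4: SEND seq=7000 -> in-order
Step 5: SEND seq=205 -> in-order
Step 6: SEND seq=7176 -> in-order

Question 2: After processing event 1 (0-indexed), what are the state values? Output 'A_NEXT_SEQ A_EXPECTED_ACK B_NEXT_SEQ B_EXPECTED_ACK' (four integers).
After event 0: A_seq=62 A_ack=7000 B_seq=7000 B_ack=0
After event 1: A_seq=137 A_ack=7000 B_seq=7000 B_ack=0

137 7000 7000 0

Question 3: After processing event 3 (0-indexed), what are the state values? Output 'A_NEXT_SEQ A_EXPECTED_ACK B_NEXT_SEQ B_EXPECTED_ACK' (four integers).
After event 0: A_seq=62 A_ack=7000 B_seq=7000 B_ack=0
After event 1: A_seq=137 A_ack=7000 B_seq=7000 B_ack=0
After event 2: A_seq=205 A_ack=7000 B_seq=7000 B_ack=0
After event 3: A_seq=205 A_ack=7000 B_seq=7000 B_ack=205

205 7000 7000 205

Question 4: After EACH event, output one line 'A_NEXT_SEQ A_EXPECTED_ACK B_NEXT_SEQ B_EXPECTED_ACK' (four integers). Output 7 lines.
62 7000 7000 0
137 7000 7000 0
205 7000 7000 0
205 7000 7000 205
205 7176 7176 205
218 7176 7176 218
218 7337 7337 218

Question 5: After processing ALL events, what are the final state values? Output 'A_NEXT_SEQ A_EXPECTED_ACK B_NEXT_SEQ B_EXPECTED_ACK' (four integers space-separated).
After event 0: A_seq=62 A_ack=7000 B_seq=7000 B_ack=0
After event 1: A_seq=137 A_ack=7000 B_seq=7000 B_ack=0
After event 2: A_seq=205 A_ack=7000 B_seq=7000 B_ack=0
After event 3: A_seq=205 A_ack=7000 B_seq=7000 B_ack=205
After event 4: A_seq=205 A_ack=7176 B_seq=7176 B_ack=205
After event 5: A_seq=218 A_ack=7176 B_seq=7176 B_ack=218
After event 6: A_seq=218 A_ack=7337 B_seq=7337 B_ack=218

Answer: 218 7337 7337 218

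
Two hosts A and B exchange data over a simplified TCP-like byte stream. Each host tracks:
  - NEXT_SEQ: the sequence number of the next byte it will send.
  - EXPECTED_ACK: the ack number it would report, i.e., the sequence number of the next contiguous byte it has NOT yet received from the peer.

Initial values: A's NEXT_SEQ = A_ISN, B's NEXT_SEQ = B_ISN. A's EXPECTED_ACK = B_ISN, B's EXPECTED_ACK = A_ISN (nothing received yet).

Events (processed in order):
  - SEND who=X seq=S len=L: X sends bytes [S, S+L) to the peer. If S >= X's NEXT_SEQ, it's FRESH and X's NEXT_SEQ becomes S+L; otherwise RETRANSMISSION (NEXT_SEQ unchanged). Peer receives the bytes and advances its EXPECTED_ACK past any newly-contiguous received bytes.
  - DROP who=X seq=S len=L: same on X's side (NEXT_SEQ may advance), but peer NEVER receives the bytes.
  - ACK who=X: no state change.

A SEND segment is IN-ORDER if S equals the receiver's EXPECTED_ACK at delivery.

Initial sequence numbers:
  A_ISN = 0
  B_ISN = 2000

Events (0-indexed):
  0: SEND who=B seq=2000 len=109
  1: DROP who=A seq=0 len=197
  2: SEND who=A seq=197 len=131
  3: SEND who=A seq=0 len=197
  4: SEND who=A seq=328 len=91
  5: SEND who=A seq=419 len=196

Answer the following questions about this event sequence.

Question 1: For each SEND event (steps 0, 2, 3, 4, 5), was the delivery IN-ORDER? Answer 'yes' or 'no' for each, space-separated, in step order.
Step 0: SEND seq=2000 -> in-order
Step 2: SEND seq=197 -> out-of-order
Step 3: SEND seq=0 -> in-order
Step 4: SEND seq=328 -> in-order
Step 5: SEND seq=419 -> in-order

Answer: yes no yes yes yes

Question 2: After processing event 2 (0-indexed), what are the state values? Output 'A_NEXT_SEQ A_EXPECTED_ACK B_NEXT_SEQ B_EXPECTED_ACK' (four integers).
After event 0: A_seq=0 A_ack=2109 B_seq=2109 B_ack=0
After event 1: A_seq=197 A_ack=2109 B_seq=2109 B_ack=0
After event 2: A_seq=328 A_ack=2109 B_seq=2109 B_ack=0

328 2109 2109 0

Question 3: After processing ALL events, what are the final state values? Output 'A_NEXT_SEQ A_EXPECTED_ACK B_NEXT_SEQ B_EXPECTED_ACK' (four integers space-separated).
Answer: 615 2109 2109 615

Derivation:
After event 0: A_seq=0 A_ack=2109 B_seq=2109 B_ack=0
After event 1: A_seq=197 A_ack=2109 B_seq=2109 B_ack=0
After event 2: A_seq=328 A_ack=2109 B_seq=2109 B_ack=0
After event 3: A_seq=328 A_ack=2109 B_seq=2109 B_ack=328
After event 4: A_seq=419 A_ack=2109 B_seq=2109 B_ack=419
After event 5: A_seq=615 A_ack=2109 B_seq=2109 B_ack=615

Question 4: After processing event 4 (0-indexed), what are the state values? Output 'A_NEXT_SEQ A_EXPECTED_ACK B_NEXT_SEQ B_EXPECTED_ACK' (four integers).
After event 0: A_seq=0 A_ack=2109 B_seq=2109 B_ack=0
After event 1: A_seq=197 A_ack=2109 B_seq=2109 B_ack=0
After event 2: A_seq=328 A_ack=2109 B_seq=2109 B_ack=0
After event 3: A_seq=328 A_ack=2109 B_seq=2109 B_ack=328
After event 4: A_seq=419 A_ack=2109 B_seq=2109 B_ack=419

419 2109 2109 419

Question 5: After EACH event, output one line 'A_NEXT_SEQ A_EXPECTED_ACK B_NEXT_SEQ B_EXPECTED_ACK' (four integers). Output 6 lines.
0 2109 2109 0
197 2109 2109 0
328 2109 2109 0
328 2109 2109 328
419 2109 2109 419
615 2109 2109 615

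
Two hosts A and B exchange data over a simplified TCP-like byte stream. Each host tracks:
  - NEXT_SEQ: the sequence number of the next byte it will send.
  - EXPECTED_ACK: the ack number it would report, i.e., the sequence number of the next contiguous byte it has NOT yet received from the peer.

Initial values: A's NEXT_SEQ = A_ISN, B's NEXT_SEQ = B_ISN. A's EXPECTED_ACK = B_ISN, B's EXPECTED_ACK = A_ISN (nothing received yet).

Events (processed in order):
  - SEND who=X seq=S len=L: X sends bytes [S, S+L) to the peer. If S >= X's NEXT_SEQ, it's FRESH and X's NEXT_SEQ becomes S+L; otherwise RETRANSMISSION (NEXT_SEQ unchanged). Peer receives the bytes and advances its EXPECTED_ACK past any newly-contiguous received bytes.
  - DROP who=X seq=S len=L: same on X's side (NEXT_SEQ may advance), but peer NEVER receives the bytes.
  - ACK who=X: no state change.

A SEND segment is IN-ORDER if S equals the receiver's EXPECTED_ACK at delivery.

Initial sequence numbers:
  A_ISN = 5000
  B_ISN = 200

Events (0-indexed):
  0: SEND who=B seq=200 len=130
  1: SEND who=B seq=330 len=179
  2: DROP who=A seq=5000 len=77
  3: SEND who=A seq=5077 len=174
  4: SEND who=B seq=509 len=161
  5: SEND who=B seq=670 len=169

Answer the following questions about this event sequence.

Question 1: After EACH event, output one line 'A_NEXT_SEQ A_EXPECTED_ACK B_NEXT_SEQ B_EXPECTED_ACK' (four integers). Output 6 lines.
5000 330 330 5000
5000 509 509 5000
5077 509 509 5000
5251 509 509 5000
5251 670 670 5000
5251 839 839 5000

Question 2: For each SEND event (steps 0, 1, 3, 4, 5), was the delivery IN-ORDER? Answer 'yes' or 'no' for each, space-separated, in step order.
Answer: yes yes no yes yes

Derivation:
Step 0: SEND seq=200 -> in-order
Step 1: SEND seq=330 -> in-order
Step 3: SEND seq=5077 -> out-of-order
Step 4: SEND seq=509 -> in-order
Step 5: SEND seq=670 -> in-order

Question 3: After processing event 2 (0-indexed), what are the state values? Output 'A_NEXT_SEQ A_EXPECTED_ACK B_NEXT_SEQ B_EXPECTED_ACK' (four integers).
After event 0: A_seq=5000 A_ack=330 B_seq=330 B_ack=5000
After event 1: A_seq=5000 A_ack=509 B_seq=509 B_ack=5000
After event 2: A_seq=5077 A_ack=509 B_seq=509 B_ack=5000

5077 509 509 5000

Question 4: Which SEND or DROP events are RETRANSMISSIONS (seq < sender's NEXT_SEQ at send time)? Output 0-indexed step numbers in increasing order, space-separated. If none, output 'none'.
Answer: none

Derivation:
Step 0: SEND seq=200 -> fresh
Step 1: SEND seq=330 -> fresh
Step 2: DROP seq=5000 -> fresh
Step 3: SEND seq=5077 -> fresh
Step 4: SEND seq=509 -> fresh
Step 5: SEND seq=670 -> fresh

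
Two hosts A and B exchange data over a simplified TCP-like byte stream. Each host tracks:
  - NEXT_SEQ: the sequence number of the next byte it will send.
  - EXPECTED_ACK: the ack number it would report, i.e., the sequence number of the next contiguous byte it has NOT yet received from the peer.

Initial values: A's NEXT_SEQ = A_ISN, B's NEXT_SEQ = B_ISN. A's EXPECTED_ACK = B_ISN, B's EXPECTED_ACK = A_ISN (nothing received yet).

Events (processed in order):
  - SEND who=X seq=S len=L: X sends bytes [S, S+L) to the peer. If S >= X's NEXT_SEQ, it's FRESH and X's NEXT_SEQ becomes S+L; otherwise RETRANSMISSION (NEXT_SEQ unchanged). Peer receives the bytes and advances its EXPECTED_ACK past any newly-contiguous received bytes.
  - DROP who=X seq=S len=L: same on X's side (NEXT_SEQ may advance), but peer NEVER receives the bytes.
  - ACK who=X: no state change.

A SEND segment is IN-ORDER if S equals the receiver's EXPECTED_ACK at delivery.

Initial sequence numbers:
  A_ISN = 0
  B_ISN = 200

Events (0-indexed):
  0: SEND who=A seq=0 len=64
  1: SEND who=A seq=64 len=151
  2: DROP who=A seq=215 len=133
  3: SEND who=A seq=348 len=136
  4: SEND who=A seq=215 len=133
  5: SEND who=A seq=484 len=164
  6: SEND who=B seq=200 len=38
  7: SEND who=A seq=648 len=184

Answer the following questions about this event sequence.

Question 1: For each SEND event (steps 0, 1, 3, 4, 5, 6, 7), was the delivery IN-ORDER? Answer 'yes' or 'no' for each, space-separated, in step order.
Answer: yes yes no yes yes yes yes

Derivation:
Step 0: SEND seq=0 -> in-order
Step 1: SEND seq=64 -> in-order
Step 3: SEND seq=348 -> out-of-order
Step 4: SEND seq=215 -> in-order
Step 5: SEND seq=484 -> in-order
Step 6: SEND seq=200 -> in-order
Step 7: SEND seq=648 -> in-order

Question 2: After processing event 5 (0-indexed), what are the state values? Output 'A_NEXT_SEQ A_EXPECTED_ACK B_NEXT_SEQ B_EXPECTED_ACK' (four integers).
After event 0: A_seq=64 A_ack=200 B_seq=200 B_ack=64
After event 1: A_seq=215 A_ack=200 B_seq=200 B_ack=215
After event 2: A_seq=348 A_ack=200 B_seq=200 B_ack=215
After event 3: A_seq=484 A_ack=200 B_seq=200 B_ack=215
After event 4: A_seq=484 A_ack=200 B_seq=200 B_ack=484
After event 5: A_seq=648 A_ack=200 B_seq=200 B_ack=648

648 200 200 648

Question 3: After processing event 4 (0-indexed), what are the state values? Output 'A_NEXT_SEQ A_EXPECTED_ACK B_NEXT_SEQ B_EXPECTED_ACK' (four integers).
After event 0: A_seq=64 A_ack=200 B_seq=200 B_ack=64
After event 1: A_seq=215 A_ack=200 B_seq=200 B_ack=215
After event 2: A_seq=348 A_ack=200 B_seq=200 B_ack=215
After event 3: A_seq=484 A_ack=200 B_seq=200 B_ack=215
After event 4: A_seq=484 A_ack=200 B_seq=200 B_ack=484

484 200 200 484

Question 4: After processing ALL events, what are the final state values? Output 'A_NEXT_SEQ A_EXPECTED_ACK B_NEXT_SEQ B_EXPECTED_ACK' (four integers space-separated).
After event 0: A_seq=64 A_ack=200 B_seq=200 B_ack=64
After event 1: A_seq=215 A_ack=200 B_seq=200 B_ack=215
After event 2: A_seq=348 A_ack=200 B_seq=200 B_ack=215
After event 3: A_seq=484 A_ack=200 B_seq=200 B_ack=215
After event 4: A_seq=484 A_ack=200 B_seq=200 B_ack=484
After event 5: A_seq=648 A_ack=200 B_seq=200 B_ack=648
After event 6: A_seq=648 A_ack=238 B_seq=238 B_ack=648
After event 7: A_seq=832 A_ack=238 B_seq=238 B_ack=832

Answer: 832 238 238 832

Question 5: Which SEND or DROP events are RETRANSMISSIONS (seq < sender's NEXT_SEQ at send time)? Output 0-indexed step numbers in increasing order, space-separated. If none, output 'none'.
Step 0: SEND seq=0 -> fresh
Step 1: SEND seq=64 -> fresh
Step 2: DROP seq=215 -> fresh
Step 3: SEND seq=348 -> fresh
Step 4: SEND seq=215 -> retransmit
Step 5: SEND seq=484 -> fresh
Step 6: SEND seq=200 -> fresh
Step 7: SEND seq=648 -> fresh

Answer: 4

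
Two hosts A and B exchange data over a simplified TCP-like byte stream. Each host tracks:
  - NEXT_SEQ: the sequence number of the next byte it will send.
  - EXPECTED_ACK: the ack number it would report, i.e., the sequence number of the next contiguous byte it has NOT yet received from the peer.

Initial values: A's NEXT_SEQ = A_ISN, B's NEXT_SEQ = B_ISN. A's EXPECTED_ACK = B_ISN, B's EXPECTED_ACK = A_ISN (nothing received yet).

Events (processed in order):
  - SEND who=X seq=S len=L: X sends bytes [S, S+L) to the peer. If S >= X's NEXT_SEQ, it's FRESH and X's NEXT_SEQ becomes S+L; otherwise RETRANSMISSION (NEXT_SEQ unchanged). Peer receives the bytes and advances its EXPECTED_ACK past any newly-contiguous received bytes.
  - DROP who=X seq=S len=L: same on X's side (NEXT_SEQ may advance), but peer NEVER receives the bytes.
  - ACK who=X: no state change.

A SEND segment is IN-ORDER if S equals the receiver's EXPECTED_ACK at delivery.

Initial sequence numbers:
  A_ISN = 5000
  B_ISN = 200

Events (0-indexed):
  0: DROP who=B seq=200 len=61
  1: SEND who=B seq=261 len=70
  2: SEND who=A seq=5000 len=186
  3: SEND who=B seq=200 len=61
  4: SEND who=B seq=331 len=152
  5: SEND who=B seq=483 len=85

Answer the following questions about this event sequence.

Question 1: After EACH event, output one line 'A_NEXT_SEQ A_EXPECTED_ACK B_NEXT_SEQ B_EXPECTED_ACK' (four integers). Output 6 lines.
5000 200 261 5000
5000 200 331 5000
5186 200 331 5186
5186 331 331 5186
5186 483 483 5186
5186 568 568 5186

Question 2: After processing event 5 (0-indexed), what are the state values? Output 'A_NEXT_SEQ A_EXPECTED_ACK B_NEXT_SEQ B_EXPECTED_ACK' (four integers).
After event 0: A_seq=5000 A_ack=200 B_seq=261 B_ack=5000
After event 1: A_seq=5000 A_ack=200 B_seq=331 B_ack=5000
After event 2: A_seq=5186 A_ack=200 B_seq=331 B_ack=5186
After event 3: A_seq=5186 A_ack=331 B_seq=331 B_ack=5186
After event 4: A_seq=5186 A_ack=483 B_seq=483 B_ack=5186
After event 5: A_seq=5186 A_ack=568 B_seq=568 B_ack=5186

5186 568 568 5186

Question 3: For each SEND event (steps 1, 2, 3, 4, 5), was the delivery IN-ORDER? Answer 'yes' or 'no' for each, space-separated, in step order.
Answer: no yes yes yes yes

Derivation:
Step 1: SEND seq=261 -> out-of-order
Step 2: SEND seq=5000 -> in-order
Step 3: SEND seq=200 -> in-order
Step 4: SEND seq=331 -> in-order
Step 5: SEND seq=483 -> in-order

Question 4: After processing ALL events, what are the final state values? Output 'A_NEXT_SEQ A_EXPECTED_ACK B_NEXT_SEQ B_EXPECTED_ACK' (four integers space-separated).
Answer: 5186 568 568 5186

Derivation:
After event 0: A_seq=5000 A_ack=200 B_seq=261 B_ack=5000
After event 1: A_seq=5000 A_ack=200 B_seq=331 B_ack=5000
After event 2: A_seq=5186 A_ack=200 B_seq=331 B_ack=5186
After event 3: A_seq=5186 A_ack=331 B_seq=331 B_ack=5186
After event 4: A_seq=5186 A_ack=483 B_seq=483 B_ack=5186
After event 5: A_seq=5186 A_ack=568 B_seq=568 B_ack=5186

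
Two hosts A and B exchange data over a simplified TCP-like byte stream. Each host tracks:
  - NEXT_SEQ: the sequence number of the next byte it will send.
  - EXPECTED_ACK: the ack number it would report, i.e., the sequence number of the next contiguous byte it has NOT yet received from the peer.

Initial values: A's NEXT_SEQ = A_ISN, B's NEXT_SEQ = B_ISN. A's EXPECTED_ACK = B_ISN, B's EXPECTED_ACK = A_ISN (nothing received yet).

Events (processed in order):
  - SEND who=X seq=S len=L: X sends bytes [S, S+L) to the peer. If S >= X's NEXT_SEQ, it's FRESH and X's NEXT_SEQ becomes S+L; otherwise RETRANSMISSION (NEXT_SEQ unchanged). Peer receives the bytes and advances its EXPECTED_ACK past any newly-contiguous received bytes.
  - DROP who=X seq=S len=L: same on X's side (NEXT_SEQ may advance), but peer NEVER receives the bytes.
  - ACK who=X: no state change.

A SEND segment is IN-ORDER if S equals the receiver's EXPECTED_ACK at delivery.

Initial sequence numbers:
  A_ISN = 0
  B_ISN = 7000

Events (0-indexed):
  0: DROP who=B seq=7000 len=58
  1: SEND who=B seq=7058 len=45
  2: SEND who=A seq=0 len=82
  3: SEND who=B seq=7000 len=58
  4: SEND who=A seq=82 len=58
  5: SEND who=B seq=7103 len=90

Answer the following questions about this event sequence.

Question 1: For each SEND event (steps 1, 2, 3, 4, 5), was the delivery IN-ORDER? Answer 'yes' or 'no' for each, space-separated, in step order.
Step 1: SEND seq=7058 -> out-of-order
Step 2: SEND seq=0 -> in-order
Step 3: SEND seq=7000 -> in-order
Step 4: SEND seq=82 -> in-order
Step 5: SEND seq=7103 -> in-order

Answer: no yes yes yes yes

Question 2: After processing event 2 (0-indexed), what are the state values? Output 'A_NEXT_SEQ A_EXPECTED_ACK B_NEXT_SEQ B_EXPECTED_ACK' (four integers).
After event 0: A_seq=0 A_ack=7000 B_seq=7058 B_ack=0
After event 1: A_seq=0 A_ack=7000 B_seq=7103 B_ack=0
After event 2: A_seq=82 A_ack=7000 B_seq=7103 B_ack=82

82 7000 7103 82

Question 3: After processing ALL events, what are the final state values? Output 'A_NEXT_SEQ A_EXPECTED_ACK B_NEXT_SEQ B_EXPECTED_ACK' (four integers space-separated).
After event 0: A_seq=0 A_ack=7000 B_seq=7058 B_ack=0
After event 1: A_seq=0 A_ack=7000 B_seq=7103 B_ack=0
After event 2: A_seq=82 A_ack=7000 B_seq=7103 B_ack=82
After event 3: A_seq=82 A_ack=7103 B_seq=7103 B_ack=82
After event 4: A_seq=140 A_ack=7103 B_seq=7103 B_ack=140
After event 5: A_seq=140 A_ack=7193 B_seq=7193 B_ack=140

Answer: 140 7193 7193 140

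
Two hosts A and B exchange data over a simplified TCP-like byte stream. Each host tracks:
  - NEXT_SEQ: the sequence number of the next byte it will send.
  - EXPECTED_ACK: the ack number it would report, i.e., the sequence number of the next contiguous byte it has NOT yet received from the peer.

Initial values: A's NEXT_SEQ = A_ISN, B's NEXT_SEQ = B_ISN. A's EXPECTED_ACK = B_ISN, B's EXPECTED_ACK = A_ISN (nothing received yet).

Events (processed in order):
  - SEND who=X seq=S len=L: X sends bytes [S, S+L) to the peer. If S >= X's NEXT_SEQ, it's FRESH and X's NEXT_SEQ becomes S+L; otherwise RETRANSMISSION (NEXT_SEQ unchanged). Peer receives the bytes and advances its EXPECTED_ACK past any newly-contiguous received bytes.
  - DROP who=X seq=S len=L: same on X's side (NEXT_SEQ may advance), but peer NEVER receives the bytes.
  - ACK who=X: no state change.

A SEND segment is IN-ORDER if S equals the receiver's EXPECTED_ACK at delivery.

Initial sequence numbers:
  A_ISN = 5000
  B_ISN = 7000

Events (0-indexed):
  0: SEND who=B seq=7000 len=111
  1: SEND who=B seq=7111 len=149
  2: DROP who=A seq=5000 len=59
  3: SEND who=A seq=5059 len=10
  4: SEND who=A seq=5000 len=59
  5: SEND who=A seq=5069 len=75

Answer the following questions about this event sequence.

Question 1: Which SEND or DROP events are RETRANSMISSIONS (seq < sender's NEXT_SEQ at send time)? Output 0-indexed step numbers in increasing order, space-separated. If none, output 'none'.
Step 0: SEND seq=7000 -> fresh
Step 1: SEND seq=7111 -> fresh
Step 2: DROP seq=5000 -> fresh
Step 3: SEND seq=5059 -> fresh
Step 4: SEND seq=5000 -> retransmit
Step 5: SEND seq=5069 -> fresh

Answer: 4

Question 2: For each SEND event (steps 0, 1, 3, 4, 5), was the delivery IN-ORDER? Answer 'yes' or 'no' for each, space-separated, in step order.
Step 0: SEND seq=7000 -> in-order
Step 1: SEND seq=7111 -> in-order
Step 3: SEND seq=5059 -> out-of-order
Step 4: SEND seq=5000 -> in-order
Step 5: SEND seq=5069 -> in-order

Answer: yes yes no yes yes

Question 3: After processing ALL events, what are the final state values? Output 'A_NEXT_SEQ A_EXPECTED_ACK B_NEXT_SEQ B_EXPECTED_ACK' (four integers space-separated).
After event 0: A_seq=5000 A_ack=7111 B_seq=7111 B_ack=5000
After event 1: A_seq=5000 A_ack=7260 B_seq=7260 B_ack=5000
After event 2: A_seq=5059 A_ack=7260 B_seq=7260 B_ack=5000
After event 3: A_seq=5069 A_ack=7260 B_seq=7260 B_ack=5000
After event 4: A_seq=5069 A_ack=7260 B_seq=7260 B_ack=5069
After event 5: A_seq=5144 A_ack=7260 B_seq=7260 B_ack=5144

Answer: 5144 7260 7260 5144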